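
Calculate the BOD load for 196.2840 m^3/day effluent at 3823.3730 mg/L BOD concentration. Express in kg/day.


Formula: BOD_load = volume * conc / 1000
Substituting: BOD_load = 196.2840 * 3823.3730 / 1000
Result: 750.4669 kg/day


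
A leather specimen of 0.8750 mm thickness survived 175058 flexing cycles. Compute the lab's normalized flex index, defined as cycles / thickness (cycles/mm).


Formula: Index = cycles / thickness
Substituting: Index = 175058 / 0.8750
Result: 200066.2857 cycles/mm


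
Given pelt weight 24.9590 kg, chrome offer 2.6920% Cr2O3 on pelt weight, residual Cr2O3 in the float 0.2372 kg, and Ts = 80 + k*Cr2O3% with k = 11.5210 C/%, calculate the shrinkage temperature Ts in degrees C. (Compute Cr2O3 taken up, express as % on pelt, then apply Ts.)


Offered = pelt * offer_pct / 100 = 24.9590 * 2.6920 / 100 = 0.6719 kg
Uptake = offered - residual = 0.6719 - 0.2372 = 0.4347 kg
Cr2O3% on pelt = uptake / pelt * 100 = 0.4347 / 24.9590 * 100 = 1.7416 %
Ts = 80 + k * Cr2O3% = 80 + 11.5210 * 1.7416 = 100.0655 C


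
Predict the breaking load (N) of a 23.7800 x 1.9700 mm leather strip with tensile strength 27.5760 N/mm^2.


Formula: F = TS * w * t
Substituting: F = 27.5760 * 23.7800 * 1.9700
Result: 1291.8418 N


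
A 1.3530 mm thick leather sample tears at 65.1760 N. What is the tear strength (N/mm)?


Formula: Tear strength = force / thickness
Substituting: Tear strength = 65.1760 / 1.3530
Result: 48.1715 N/mm


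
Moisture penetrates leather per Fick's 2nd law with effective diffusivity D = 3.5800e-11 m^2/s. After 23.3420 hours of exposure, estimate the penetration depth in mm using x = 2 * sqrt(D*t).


t = 23.3420 hr * 3600 = 84031.2000 s
D * t = 3.5800e-11 * 84031.2000 = 3.0083e-06
x = 2 * sqrt(D*t) = 2 * sqrt(3.0083e-06) = 0.0034689 m = 3.4689 mm


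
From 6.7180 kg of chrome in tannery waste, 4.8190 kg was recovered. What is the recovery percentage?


Formula: Recovery = recovered / input * 100
Substituting: Recovery = 4.8190 / 6.7180 * 100
Result: 71.7327 %


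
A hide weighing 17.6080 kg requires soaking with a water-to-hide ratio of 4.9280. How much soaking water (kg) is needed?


Formula: Water = hide_weight * ratio
Substituting: Water = 17.6080 * 4.9280
Result: 86.7722 kg


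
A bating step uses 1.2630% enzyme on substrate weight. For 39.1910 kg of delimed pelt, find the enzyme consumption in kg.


Formula: Enzyme = substrate * pct / 100
Substituting: Enzyme = 39.1910 * 1.2630 / 100
Result: 0.4950 kg


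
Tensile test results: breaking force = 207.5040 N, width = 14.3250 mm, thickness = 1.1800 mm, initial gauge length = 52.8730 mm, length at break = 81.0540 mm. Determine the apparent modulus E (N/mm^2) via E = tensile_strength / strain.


TS = F / (w * t) = 207.5040 / (14.3250 * 1.1800) = 12.2758 N/mm^2
strain = (Lf - L0) / L0 = (81.0540 - 52.8730) / 52.8730 = 0.5330
E = TS / strain = 12.2758 / 0.5330 = 23.0318 N/mm^2


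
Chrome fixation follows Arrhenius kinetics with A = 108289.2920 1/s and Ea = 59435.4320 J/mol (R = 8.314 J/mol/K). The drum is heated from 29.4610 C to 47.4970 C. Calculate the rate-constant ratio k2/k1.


T1 = 29.4610 + 273.15 = 302.6110 K; T2 = 47.4970 + 273.15 = 320.6470 K
k1 = A * exp(-Ea/(R*T1)) = 108289.2920 * exp(-59435.4320/(8.314*302.6110)) = 5.9549e-06 1/s
k2 = A * exp(-Ea/(R*T2)) = 108289.2920 * exp(-59435.4320/(8.314*320.6470)) = 2.2489e-05 1/s
k2/k1 = 2.2489e-05 / 5.9549e-06 = 3.7766


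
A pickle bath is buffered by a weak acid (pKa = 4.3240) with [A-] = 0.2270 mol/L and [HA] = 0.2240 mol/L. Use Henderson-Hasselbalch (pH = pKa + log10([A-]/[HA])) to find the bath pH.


ratio = [A-] / [HA] = 0.2270 / 0.2240 = 1.0134
log10(ratio) = 0.00577784
pH = pKa + log10(ratio) = 4.3240 + 0.00577784 = 4.3298


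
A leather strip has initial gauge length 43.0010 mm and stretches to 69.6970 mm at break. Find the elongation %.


Formula: Elongation = (Lf - L0) / L0 * 100
Substituting: Elongation = (69.6970 - 43.0010) / 43.0010 * 100
Result: 62.0823 %


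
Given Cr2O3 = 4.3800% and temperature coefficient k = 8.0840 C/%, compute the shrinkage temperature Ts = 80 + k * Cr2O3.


Formula: Ts = 80 + k * Cr2O3
Substituting: Ts = 80 + 8.0840 * 4.3800
Result: 115.4079 C


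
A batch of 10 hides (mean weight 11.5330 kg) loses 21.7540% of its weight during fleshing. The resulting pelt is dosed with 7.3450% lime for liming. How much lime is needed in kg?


Total_raw = N * avg_wt = 10 * 11.5330 = 115.3300 kg
Substrate = Total_raw * (1 - loss/100) = 115.3300 * (1 - 21.7540/100) = 90.2411 kg
Lime = Substrate * pct / 100 = 90.2411 * 7.3450 / 100 = 6.6282 kg


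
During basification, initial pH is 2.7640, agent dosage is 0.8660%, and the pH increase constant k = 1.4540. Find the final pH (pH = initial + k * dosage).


Formula: pH_final = pH_initial + k * base_pct
Substituting: pH_final = 2.7640 + 1.4540 * 0.8660
Result: 4.0232


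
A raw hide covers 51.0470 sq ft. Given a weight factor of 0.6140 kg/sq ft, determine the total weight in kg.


Formula: Weight = area * weight_per_sqft
Substituting: Weight = 51.0470 * 0.6140
Result: 31.3429 kg


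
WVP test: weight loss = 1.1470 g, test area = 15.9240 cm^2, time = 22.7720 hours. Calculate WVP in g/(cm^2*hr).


Formula: WVP = loss / (area * time)
Substituting: WVP = 1.1470 / (15.9240 * 22.7720)
Result: 0.00316308 g/(cm^2*hr)


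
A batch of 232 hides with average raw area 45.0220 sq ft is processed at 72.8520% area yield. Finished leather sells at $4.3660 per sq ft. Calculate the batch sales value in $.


Raw_total = N * avg_area = 232 * 45.0220 = 10445.1040 sq ft
Finished = Raw_total * yield / 100 = 10445.1040 * 72.8520 / 100 = 7609.4672 sq ft
Value = Finished * price = 7609.4672 * 4.3660 = 33222.9336 $


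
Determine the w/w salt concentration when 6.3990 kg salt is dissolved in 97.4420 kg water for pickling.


Formula: Conc = salt / (water + salt) * 100
Substituting: Conc = 6.3990 / (97.4420 + 6.3990) * 100
Result: 6.1623 %


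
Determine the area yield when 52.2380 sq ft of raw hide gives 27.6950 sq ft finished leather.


Formula: Yield = finished / raw * 100
Substituting: Yield = 27.6950 / 52.2380 * 100
Result: 53.0170 %


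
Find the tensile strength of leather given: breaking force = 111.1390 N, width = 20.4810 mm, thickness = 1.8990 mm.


Formula: TS = force / (width * thickness)
Substituting: TS = 111.1390 / (20.4810 * 1.8990)
Result: 2.8575 N/mm^2


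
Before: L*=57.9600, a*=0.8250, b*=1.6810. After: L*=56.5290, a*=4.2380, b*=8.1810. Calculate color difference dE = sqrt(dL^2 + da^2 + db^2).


dL = -1.4310, da = 3.4130, db = 6.5000
dE = sqrt((-1.4310)^2 + 3.4130^2 + 6.5000^2) = 7.4797


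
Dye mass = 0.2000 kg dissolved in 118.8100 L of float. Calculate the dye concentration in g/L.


Formula: Conc = dye_mass(kg) / volume(L) * 1000
Substituting: Conc = 0.2000 / 118.8100 * 1000
Result: 1.6834 g/L


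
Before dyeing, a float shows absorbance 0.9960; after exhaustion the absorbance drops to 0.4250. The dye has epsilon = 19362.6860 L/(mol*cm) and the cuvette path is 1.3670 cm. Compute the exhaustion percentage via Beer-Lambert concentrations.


c_initial = A_i / (epsilon * l) = 0.9960 / (19362.6860 * 1.3670) = 3.7629e-05 mol/L
c_final = A_f / (epsilon * l) = 0.4250 / (19362.6860 * 1.3670) = 1.6057e-05 mol/L
Exhaustion = (c_initial - c_final) / c_initial * 100 = (3.7629e-05 - 1.6057e-05) / 3.7629e-05 * 100 = 57.3293 %


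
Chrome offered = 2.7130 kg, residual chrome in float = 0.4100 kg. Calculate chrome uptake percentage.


Formula: Uptake = (offered - residual) / offered * 100
Substituting: Uptake = (2.7130 - 0.4100) / 2.7130 * 100
Result: 84.8876 %


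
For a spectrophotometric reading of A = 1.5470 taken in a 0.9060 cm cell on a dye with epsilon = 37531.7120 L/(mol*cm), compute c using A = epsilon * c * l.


Formula: c = A / (epsilon * l)
Substituting: c = 1.5470 / (37531.7120 * 0.9060)
Result: 4.5495e-05 mol/L


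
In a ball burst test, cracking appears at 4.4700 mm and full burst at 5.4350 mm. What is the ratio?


Formula: Ratio = crack / burst
Substituting: Ratio = 4.4700 / 5.4350
Result: 0.8224


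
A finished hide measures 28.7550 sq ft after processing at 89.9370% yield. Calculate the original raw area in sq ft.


Formula: raw = finished * 100 / yield
Substituting: raw = 28.7550 * 100 / 89.9370
Result: 31.9724 sq ft


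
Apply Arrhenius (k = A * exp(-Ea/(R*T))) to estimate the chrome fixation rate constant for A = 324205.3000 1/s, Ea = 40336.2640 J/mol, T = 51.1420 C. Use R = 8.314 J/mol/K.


T_K = T_C + 273.15 = 51.1420 + 273.15 = 324.2920 K
exponent = -Ea / (R * T_K) = -40336.2640 / (8.314 * 324.2920) = -14.9606
k = A * exp(exponent) = 324205.3000 * exp(-14.9606) = 0.1032 1/s


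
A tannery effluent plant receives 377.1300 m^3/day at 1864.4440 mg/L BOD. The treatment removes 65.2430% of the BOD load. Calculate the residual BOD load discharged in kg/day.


Load_in = volume * conc / 1000 = 377.1300 * 1864.4440 / 1000 = 703.1378 kg/day
Removed = Load_in * eff / 100 = 703.1378 * 65.2430 / 100 = 458.7482 kg/day
Load_out = Load_in - Removed = 703.1378 - 458.7482 = 244.3896 kg/day


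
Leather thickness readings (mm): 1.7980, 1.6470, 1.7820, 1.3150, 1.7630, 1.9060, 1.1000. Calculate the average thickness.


Formula: Average = sum / n
Substituting: Average = 11.3110 / 7
Result: 1.6159 mm


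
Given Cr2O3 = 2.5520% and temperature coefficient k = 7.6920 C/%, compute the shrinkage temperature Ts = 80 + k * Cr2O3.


Formula: Ts = 80 + k * Cr2O3
Substituting: Ts = 80 + 7.6920 * 2.5520
Result: 99.6300 C


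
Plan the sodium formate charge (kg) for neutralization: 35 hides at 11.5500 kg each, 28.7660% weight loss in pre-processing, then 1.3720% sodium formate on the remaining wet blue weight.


Total_raw = N * avg_wt = 35 * 11.5500 = 404.2500 kg
Substrate = Total_raw * (1 - loss/100) = 404.2500 * (1 - 28.7660/100) = 287.9634 kg
Neutralizer = Substrate * pct / 100 = 287.9634 * 1.3720 / 100 = 3.9509 kg


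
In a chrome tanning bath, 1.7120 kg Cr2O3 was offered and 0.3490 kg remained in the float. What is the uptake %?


Formula: Uptake = (offered - residual) / offered * 100
Substituting: Uptake = (1.7120 - 0.3490) / 1.7120 * 100
Result: 79.6145 %


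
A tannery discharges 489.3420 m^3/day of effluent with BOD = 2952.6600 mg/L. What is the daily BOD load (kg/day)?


Formula: BOD_load = volume * conc / 1000
Substituting: BOD_load = 489.3420 * 2952.6600 / 1000
Result: 1444.8605 kg/day


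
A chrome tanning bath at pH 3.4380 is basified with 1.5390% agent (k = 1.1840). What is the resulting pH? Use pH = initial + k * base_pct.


Formula: pH_final = pH_initial + k * base_pct
Substituting: pH_final = 3.4380 + 1.1840 * 1.5390
Result: 5.2602


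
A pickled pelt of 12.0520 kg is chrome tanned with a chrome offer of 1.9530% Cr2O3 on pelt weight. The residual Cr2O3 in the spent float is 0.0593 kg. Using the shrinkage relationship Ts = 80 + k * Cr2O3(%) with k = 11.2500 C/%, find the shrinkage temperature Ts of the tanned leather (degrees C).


Offered = pelt * offer_pct / 100 = 12.0520 * 1.9530 / 100 = 0.2354 kg
Uptake = offered - residual = 0.2354 - 0.0593 = 0.1761 kg
Cr2O3% on pelt = uptake / pelt * 100 = 0.1761 / 12.0520 * 100 = 1.4610 %
Ts = 80 + k * Cr2O3% = 80 + 11.2500 * 1.4610 = 96.4359 C


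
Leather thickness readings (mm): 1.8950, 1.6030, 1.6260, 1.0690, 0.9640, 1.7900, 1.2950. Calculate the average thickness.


Formula: Average = sum / n
Substituting: Average = 10.2420 / 7
Result: 1.4631 mm


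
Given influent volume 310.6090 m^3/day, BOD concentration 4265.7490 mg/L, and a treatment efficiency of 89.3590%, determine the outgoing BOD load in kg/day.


Load_in = volume * conc / 1000 = 310.6090 * 4265.7490 / 1000 = 1324.9800 kg/day
Removed = Load_in * eff / 100 = 1324.9800 * 89.3590 / 100 = 1183.9889 kg/day
Load_out = Load_in - Removed = 1324.9800 - 1183.9889 = 140.9911 kg/day


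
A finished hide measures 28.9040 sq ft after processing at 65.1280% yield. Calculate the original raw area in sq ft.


Formula: raw = finished * 100 / yield
Substituting: raw = 28.9040 * 100 / 65.1280
Result: 44.3803 sq ft


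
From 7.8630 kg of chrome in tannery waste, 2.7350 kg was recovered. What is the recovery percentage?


Formula: Recovery = recovered / input * 100
Substituting: Recovery = 2.7350 / 7.8630 * 100
Result: 34.7832 %


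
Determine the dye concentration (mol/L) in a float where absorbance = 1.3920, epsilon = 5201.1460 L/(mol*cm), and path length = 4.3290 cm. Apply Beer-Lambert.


Formula: c = A / (epsilon * l)
Substituting: c = 1.3920 / (5201.1460 * 4.3290)
Result: 6.1823e-05 mol/L


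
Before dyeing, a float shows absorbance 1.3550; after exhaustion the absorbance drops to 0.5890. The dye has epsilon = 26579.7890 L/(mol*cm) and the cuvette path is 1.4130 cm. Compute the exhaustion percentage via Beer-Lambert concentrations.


c_initial = A_i / (epsilon * l) = 1.3550 / (26579.7890 * 1.4130) = 3.6078e-05 mol/L
c_final = A_f / (epsilon * l) = 0.5890 / (26579.7890 * 1.4130) = 1.5683e-05 mol/L
Exhaustion = (c_initial - c_final) / c_initial * 100 = (3.6078e-05 - 1.5683e-05) / 3.6078e-05 * 100 = 56.5314 %


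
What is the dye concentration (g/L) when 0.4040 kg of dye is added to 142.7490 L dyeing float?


Formula: Conc = dye_mass(kg) / volume(L) * 1000
Substituting: Conc = 0.4040 / 142.7490 * 1000
Result: 2.8301 g/L


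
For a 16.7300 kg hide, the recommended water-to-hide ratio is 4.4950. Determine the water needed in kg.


Formula: Water = hide_weight * ratio
Substituting: Water = 16.7300 * 4.4950
Result: 75.2014 kg


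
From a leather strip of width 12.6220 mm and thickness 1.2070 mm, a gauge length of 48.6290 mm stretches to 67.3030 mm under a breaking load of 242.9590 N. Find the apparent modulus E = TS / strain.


TS = F / (w * t) = 242.9590 / (12.6220 * 1.2070) = 15.9477 N/mm^2
strain = (Lf - L0) / L0 = (67.3030 - 48.6290) / 48.6290 = 0.3840
E = TS / strain = 15.9477 / 0.3840 = 41.5294 N/mm^2


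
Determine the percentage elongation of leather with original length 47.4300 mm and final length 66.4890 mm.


Formula: Elongation = (Lf - L0) / L0 * 100
Substituting: Elongation = (66.4890 - 47.4300) / 47.4300 * 100
Result: 40.1834 %


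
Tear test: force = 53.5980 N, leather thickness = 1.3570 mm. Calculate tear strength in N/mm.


Formula: Tear strength = force / thickness
Substituting: Tear strength = 53.5980 / 1.3570
Result: 39.4974 N/mm


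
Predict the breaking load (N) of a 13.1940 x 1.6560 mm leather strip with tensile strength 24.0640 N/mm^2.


Formula: F = TS * w * t
Substituting: F = 24.0640 * 13.1940 * 1.6560
Result: 525.7807 N


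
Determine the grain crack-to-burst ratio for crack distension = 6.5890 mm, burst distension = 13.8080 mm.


Formula: Ratio = crack / burst
Substituting: Ratio = 6.5890 / 13.8080
Result: 0.4772


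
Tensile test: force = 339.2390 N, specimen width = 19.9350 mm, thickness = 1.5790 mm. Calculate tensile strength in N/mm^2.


Formula: TS = force / (width * thickness)
Substituting: TS = 339.2390 / (19.9350 * 1.5790)
Result: 10.7772 N/mm^2


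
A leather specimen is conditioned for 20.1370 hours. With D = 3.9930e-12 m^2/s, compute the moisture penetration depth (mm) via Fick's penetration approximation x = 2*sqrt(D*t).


t = 20.1370 hr * 3600 = 72493.2000 s
D * t = 3.9930e-12 * 72493.2000 = 2.8947e-07
x = 2 * sqrt(D*t) = 2 * sqrt(2.8947e-07) = 0.00107604 m = 1.0760 mm


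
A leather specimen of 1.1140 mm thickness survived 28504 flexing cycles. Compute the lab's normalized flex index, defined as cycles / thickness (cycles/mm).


Formula: Index = cycles / thickness
Substituting: Index = 28504 / 1.1140
Result: 25587.0736 cycles/mm


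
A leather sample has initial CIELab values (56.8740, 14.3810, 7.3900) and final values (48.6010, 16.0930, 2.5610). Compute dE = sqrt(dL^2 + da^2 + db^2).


dL = -8.2730, da = 1.7120, db = -4.8290
dE = sqrt((-8.2730)^2 + 1.7120^2 + (-4.8290)^2) = 9.7310


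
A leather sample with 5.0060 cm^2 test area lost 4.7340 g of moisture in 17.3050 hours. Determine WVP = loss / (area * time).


Formula: WVP = loss / (area * time)
Substituting: WVP = 4.7340 / (5.0060 * 17.3050)
Result: 0.0546469 g/(cm^2*hr)


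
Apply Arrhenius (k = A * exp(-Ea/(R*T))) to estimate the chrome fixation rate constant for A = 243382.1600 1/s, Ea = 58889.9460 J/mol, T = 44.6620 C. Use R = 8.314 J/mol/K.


T_K = T_C + 273.15 = 44.6620 + 273.15 = 317.8120 K
exponent = -Ea / (R * T_K) = -58889.9460 / (8.314 * 317.8120) = -22.2875
k = A * exp(exponent) = 243382.1600 * exp(-22.2875) = 5.0929e-05 1/s


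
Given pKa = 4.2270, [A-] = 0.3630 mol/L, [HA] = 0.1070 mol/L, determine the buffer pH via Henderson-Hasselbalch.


ratio = [A-] / [HA] = 0.3630 / 0.1070 = 3.3925
log10(ratio) = 0.5305
pH = pKa + log10(ratio) = 4.2270 + 0.5305 = 4.7575


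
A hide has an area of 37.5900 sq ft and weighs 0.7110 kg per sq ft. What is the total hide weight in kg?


Formula: Weight = area * weight_per_sqft
Substituting: Weight = 37.5900 * 0.7110
Result: 26.7265 kg


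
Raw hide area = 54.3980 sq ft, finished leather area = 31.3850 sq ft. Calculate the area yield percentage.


Formula: Yield = finished / raw * 100
Substituting: Yield = 31.3850 / 54.3980 * 100
Result: 57.6951 %


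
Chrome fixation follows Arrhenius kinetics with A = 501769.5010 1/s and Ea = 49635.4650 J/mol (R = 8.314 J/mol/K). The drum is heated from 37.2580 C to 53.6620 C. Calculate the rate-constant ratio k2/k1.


T1 = 37.2580 + 273.15 = 310.4080 K; T2 = 53.6620 + 273.15 = 326.8120 K
k1 = A * exp(-Ea/(R*T1)) = 501769.5010 * exp(-49635.4650/(8.314*310.4080)) = 0.00222678 1/s
k2 = A * exp(-Ea/(R*T2)) = 501769.5010 * exp(-49635.4650/(8.314*326.8120)) = 0.00584708 1/s
k2/k1 = 0.00584708 / 0.00222678 = 2.6258


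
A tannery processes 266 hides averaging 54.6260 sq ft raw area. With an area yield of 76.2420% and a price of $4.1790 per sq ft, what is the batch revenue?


Raw_total = N * avg_area = 266 * 54.6260 = 14530.5160 sq ft
Finished = Raw_total * yield / 100 = 14530.5160 * 76.2420 / 100 = 11078.3560 sq ft
Value = Finished * price = 11078.3560 * 4.1790 = 46296.4498 $


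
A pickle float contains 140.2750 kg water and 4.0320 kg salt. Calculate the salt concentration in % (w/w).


Formula: Conc = salt / (water + salt) * 100
Substituting: Conc = 4.0320 / (140.2750 + 4.0320) * 100
Result: 2.7940 %


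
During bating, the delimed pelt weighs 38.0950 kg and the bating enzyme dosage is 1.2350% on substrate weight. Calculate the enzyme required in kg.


Formula: Enzyme = substrate * pct / 100
Substituting: Enzyme = 38.0950 * 1.2350 / 100
Result: 0.4705 kg


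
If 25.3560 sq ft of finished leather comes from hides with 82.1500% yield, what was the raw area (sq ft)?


Formula: raw = finished * 100 / yield
Substituting: raw = 25.3560 * 100 / 82.1500
Result: 30.8655 sq ft


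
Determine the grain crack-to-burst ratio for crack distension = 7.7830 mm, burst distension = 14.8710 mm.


Formula: Ratio = crack / burst
Substituting: Ratio = 7.7830 / 14.8710
Result: 0.5234


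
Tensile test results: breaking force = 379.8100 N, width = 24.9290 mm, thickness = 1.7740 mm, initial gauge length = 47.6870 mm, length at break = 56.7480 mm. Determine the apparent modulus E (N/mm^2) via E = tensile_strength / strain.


TS = F / (w * t) = 379.8100 / (24.9290 * 1.7740) = 8.5883 N/mm^2
strain = (Lf - L0) / L0 = (56.7480 - 47.6870) / 47.6870 = 0.1900
E = TS / strain = 8.5883 / 0.1900 = 45.1993 N/mm^2


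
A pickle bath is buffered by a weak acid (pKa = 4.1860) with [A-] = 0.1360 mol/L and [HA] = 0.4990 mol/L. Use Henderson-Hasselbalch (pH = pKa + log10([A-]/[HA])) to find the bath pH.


ratio = [A-] / [HA] = 0.1360 / 0.4990 = 0.2725
log10(ratio) = -0.5646
pH = pKa + log10(ratio) = 4.1860 - 0.5646 = 3.6214


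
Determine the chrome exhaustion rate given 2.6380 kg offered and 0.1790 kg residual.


Formula: Uptake = (offered - residual) / offered * 100
Substituting: Uptake = (2.6380 - 0.1790) / 2.6380 * 100
Result: 93.2146 %


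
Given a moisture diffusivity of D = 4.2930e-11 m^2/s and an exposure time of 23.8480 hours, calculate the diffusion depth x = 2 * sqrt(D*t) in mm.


t = 23.8480 hr * 3600 = 85852.8000 s
D * t = 4.2930e-11 * 85852.8000 = 3.6857e-06
x = 2 * sqrt(D*t) = 2 * sqrt(3.6857e-06) = 0.00383961 m = 3.8396 mm


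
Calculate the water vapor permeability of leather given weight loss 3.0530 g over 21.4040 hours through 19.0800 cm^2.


Formula: WVP = loss / (area * time)
Substituting: WVP = 3.0530 / (19.0800 * 21.4040)
Result: 0.00747573 g/(cm^2*hr)


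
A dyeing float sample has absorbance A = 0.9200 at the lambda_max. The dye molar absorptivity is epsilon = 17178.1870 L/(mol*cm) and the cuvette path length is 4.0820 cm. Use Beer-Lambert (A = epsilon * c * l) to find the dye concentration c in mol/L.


Formula: c = A / (epsilon * l)
Substituting: c = 0.9200 / (17178.1870 * 4.0820)
Result: 1.3120e-05 mol/L


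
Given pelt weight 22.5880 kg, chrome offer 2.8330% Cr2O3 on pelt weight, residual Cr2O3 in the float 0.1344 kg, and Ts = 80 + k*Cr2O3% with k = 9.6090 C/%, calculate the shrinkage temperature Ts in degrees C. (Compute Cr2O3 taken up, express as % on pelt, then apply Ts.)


Offered = pelt * offer_pct / 100 = 22.5880 * 2.8330 / 100 = 0.6399 kg
Uptake = offered - residual = 0.6399 - 0.1344 = 0.5055 kg
Cr2O3% on pelt = uptake / pelt * 100 = 0.5055 / 22.5880 * 100 = 2.2380 %
Ts = 80 + k * Cr2O3% = 80 + 9.6090 * 2.2380 = 101.5049 C


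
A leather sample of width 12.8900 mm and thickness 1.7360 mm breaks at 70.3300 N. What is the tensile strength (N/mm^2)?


Formula: TS = force / (width * thickness)
Substituting: TS = 70.3300 / (12.8900 * 1.7360)
Result: 3.1430 N/mm^2


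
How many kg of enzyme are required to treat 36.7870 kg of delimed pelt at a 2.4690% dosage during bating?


Formula: Enzyme = substrate * pct / 100
Substituting: Enzyme = 36.7870 * 2.4690 / 100
Result: 0.9083 kg


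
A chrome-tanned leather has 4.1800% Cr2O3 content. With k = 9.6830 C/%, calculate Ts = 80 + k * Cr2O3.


Formula: Ts = 80 + k * Cr2O3
Substituting: Ts = 80 + 9.6830 * 4.1800
Result: 120.4749 C


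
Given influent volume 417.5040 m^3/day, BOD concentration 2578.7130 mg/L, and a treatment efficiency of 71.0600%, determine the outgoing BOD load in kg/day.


Load_in = volume * conc / 1000 = 417.5040 * 2578.7130 / 1000 = 1076.6230 kg/day
Removed = Load_in * eff / 100 = 1076.6230 * 71.0600 / 100 = 765.0483 kg/day
Load_out = Load_in - Removed = 1076.6230 - 765.0483 = 311.5747 kg/day


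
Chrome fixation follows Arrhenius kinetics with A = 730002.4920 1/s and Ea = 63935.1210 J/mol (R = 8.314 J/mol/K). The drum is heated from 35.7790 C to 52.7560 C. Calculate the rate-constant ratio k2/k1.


T1 = 35.7790 + 273.15 = 308.9290 K; T2 = 52.7560 + 273.15 = 325.9060 K
k1 = A * exp(-Ea/(R*T1)) = 730002.4920 * exp(-63935.1210/(8.314*308.9290)) = 1.1287e-05 1/s
k2 = A * exp(-Ea/(R*T2)) = 730002.4920 * exp(-63935.1210/(8.314*325.9060)) = 4.1280e-05 1/s
k2/k1 = 4.1280e-05 / 1.1287e-05 = 3.6572


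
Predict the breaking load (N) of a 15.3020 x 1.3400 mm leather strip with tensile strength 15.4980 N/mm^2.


Formula: F = TS * w * t
Substituting: F = 15.4980 * 15.3020 * 1.3400
Result: 317.7815 N


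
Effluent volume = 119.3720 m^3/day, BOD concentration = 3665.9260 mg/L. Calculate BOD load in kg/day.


Formula: BOD_load = volume * conc / 1000
Substituting: BOD_load = 119.3720 * 3665.9260 / 1000
Result: 437.6089 kg/day


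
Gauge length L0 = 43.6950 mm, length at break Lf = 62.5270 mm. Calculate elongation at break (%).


Formula: Elongation = (Lf - L0) / L0 * 100
Substituting: Elongation = (62.5270 - 43.6950) / 43.6950 * 100
Result: 43.0988 %


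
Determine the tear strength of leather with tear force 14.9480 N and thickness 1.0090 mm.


Formula: Tear strength = force / thickness
Substituting: Tear strength = 14.9480 / 1.0090
Result: 14.8147 N/mm


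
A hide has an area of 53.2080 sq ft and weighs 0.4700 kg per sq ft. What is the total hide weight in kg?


Formula: Weight = area * weight_per_sqft
Substituting: Weight = 53.2080 * 0.4700
Result: 25.0078 kg


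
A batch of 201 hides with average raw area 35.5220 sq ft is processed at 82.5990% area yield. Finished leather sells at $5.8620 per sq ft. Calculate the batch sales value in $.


Raw_total = N * avg_area = 201 * 35.5220 = 7139.9220 sq ft
Finished = Raw_total * yield / 100 = 7139.9220 * 82.5990 / 100 = 5897.5042 sq ft
Value = Finished * price = 5897.5042 * 5.8620 = 34571.1695 $


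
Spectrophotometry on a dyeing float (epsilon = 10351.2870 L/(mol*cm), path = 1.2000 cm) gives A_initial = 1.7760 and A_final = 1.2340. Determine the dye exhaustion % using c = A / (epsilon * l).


c_initial = A_i / (epsilon * l) = 1.7760 / (10351.2870 * 1.2000) = 1.4298e-04 mol/L
c_final = A_f / (epsilon * l) = 1.2340 / (10351.2870 * 1.2000) = 9.9344e-05 mol/L
Exhaustion = (c_initial - c_final) / c_initial * 100 = (1.4298e-04 - 9.9344e-05) / 1.4298e-04 * 100 = 30.5180 %


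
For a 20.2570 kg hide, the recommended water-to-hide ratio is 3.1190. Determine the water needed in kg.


Formula: Water = hide_weight * ratio
Substituting: Water = 20.2570 * 3.1190
Result: 63.1816 kg


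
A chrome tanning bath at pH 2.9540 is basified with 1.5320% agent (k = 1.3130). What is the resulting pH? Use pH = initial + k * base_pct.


Formula: pH_final = pH_initial + k * base_pct
Substituting: pH_final = 2.9540 + 1.3130 * 1.5320
Result: 4.9655


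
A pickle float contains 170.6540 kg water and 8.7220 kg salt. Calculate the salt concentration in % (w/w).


Formula: Conc = salt / (water + salt) * 100
Substituting: Conc = 8.7220 / (170.6540 + 8.7220) * 100
Result: 4.8624 %


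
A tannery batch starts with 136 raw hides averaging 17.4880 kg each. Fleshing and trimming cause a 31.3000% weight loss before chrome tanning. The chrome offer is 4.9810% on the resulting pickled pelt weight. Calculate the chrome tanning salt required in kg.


Total_raw = N * avg_wt = 136 * 17.4880 = 2378.3680 kg
Substrate = Total_raw * (1 - loss/100) = 2378.3680 * (1 - 31.3000/100) = 1633.9388 kg
Chrome = Substrate * pct / 100 = 1633.9388 * 4.9810 / 100 = 81.3865 kg


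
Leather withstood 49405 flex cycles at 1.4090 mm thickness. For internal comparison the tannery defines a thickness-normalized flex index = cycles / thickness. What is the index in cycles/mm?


Formula: Index = cycles / thickness
Substituting: Index = 49405 / 1.4090
Result: 35063.8751 cycles/mm


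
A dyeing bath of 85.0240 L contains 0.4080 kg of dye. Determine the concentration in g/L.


Formula: Conc = dye_mass(kg) / volume(L) * 1000
Substituting: Conc = 0.4080 / 85.0240 * 1000
Result: 4.7986 g/L


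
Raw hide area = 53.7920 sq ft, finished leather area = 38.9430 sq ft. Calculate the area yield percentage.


Formula: Yield = finished / raw * 100
Substituting: Yield = 38.9430 / 53.7920 * 100
Result: 72.3955 %


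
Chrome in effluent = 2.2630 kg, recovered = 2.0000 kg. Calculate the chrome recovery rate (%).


Formula: Recovery = recovered / input * 100
Substituting: Recovery = 2.0000 / 2.2630 * 100
Result: 88.3783 %


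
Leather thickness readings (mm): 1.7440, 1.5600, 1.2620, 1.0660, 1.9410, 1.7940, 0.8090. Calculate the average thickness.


Formula: Average = sum / n
Substituting: Average = 10.1760 / 7
Result: 1.4537 mm


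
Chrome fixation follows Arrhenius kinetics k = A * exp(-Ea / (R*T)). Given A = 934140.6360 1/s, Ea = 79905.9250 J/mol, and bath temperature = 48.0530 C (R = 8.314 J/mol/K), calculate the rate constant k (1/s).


T_K = T_C + 273.15 = 48.0530 + 273.15 = 321.2030 K
exponent = -Ea / (R * T_K) = -79905.9250 / (8.314 * 321.2030) = -29.9219
k = A * exp(exponent) = 934140.6360 * exp(-29.9219) = 9.4513e-08 1/s


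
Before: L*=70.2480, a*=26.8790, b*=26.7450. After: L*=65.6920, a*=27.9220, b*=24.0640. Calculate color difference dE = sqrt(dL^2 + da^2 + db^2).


dL = -4.5560, da = 1.0430, db = -2.6810
dE = sqrt((-4.5560)^2 + 1.0430^2 + (-2.6810)^2) = 5.3882


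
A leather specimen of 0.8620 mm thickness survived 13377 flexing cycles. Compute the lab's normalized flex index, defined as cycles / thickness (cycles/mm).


Formula: Index = cycles / thickness
Substituting: Index = 13377 / 0.8620
Result: 15518.5615 cycles/mm


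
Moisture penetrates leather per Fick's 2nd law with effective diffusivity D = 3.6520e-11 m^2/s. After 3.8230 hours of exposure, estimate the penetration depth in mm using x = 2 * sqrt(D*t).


t = 3.8230 hr * 3600 = 13762.8000 s
D * t = 3.6520e-11 * 13762.8000 = 5.0262e-07
x = 2 * sqrt(D*t) = 2 * sqrt(5.0262e-07) = 0.00141791 m = 1.4179 mm


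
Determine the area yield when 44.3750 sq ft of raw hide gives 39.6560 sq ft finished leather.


Formula: Yield = finished / raw * 100
Substituting: Yield = 39.6560 / 44.3750 * 100
Result: 89.3656 %


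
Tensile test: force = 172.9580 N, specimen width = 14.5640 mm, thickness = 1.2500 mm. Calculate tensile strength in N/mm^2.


Formula: TS = force / (width * thickness)
Substituting: TS = 172.9580 / (14.5640 * 1.2500)
Result: 9.5006 N/mm^2


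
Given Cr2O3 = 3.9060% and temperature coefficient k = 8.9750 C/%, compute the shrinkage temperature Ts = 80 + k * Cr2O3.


Formula: Ts = 80 + k * Cr2O3
Substituting: Ts = 80 + 8.9750 * 3.9060
Result: 115.0564 C


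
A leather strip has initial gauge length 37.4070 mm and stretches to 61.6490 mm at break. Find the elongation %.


Formula: Elongation = (Lf - L0) / L0 * 100
Substituting: Elongation = (61.6490 - 37.4070) / 37.4070 * 100
Result: 64.8061 %


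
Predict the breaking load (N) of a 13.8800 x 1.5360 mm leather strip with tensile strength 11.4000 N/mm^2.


Formula: F = TS * w * t
Substituting: F = 11.4000 * 13.8800 * 1.5360
Result: 243.0444 N


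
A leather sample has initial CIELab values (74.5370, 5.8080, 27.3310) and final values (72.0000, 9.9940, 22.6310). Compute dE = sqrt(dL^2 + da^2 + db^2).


dL = -2.5370, da = 4.1860, db = -4.7000
dE = sqrt((-2.5370)^2 + 4.1860^2 + (-4.7000)^2) = 6.7859


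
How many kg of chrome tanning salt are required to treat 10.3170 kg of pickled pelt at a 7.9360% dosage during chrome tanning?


Formula: Chrome = substrate * pct / 100
Substituting: Chrome = 10.3170 * 7.9360 / 100
Result: 0.8188 kg


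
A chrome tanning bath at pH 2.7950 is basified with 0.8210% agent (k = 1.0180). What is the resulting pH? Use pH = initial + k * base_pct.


Formula: pH_final = pH_initial + k * base_pct
Substituting: pH_final = 2.7950 + 1.0180 * 0.8210
Result: 3.6308


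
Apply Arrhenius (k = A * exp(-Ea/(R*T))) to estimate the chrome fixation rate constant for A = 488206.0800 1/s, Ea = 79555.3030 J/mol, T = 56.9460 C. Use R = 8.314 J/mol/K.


T_K = T_C + 273.15 = 56.9460 + 273.15 = 330.0960 K
exponent = -Ea / (R * T_K) = -79555.3030 / (8.314 * 330.0960) = -28.9880
k = A * exp(exponent) = 488206.0800 * exp(-28.9880) = 1.2568e-07 1/s


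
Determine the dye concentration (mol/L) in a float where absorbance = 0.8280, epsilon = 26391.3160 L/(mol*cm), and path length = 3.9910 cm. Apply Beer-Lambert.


Formula: c = A / (epsilon * l)
Substituting: c = 0.8280 / (26391.3160 * 3.9910)
Result: 7.8612e-06 mol/L


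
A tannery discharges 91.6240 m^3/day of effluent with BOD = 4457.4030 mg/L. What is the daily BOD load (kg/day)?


Formula: BOD_load = volume * conc / 1000
Substituting: BOD_load = 91.6240 * 4457.4030 / 1000
Result: 408.4051 kg/day


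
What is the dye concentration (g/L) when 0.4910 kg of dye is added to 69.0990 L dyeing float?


Formula: Conc = dye_mass(kg) / volume(L) * 1000
Substituting: Conc = 0.4910 / 69.0990 * 1000
Result: 7.1057 g/L


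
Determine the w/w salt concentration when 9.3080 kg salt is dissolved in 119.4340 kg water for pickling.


Formula: Conc = salt / (water + salt) * 100
Substituting: Conc = 9.3080 / (119.4340 + 9.3080) * 100
Result: 7.2300 %


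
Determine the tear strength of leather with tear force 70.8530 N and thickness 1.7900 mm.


Formula: Tear strength = force / thickness
Substituting: Tear strength = 70.8530 / 1.7900
Result: 39.5827 N/mm


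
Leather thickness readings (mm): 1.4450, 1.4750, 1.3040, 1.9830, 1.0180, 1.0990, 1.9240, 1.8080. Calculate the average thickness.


Formula: Average = sum / n
Substituting: Average = 12.0560 / 8
Result: 1.5070 mm


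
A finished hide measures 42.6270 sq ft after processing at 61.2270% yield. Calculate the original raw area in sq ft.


Formula: raw = finished * 100 / yield
Substituting: raw = 42.6270 * 100 / 61.2270
Result: 69.6212 sq ft


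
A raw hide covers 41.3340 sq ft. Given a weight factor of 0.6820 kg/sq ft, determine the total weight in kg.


Formula: Weight = area * weight_per_sqft
Substituting: Weight = 41.3340 * 0.6820
Result: 28.1898 kg


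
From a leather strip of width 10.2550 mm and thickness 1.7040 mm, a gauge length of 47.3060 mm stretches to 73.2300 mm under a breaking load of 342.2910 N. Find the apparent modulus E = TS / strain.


TS = F / (w * t) = 342.2910 / (10.2550 * 1.7040) = 19.5880 N/mm^2
strain = (Lf - L0) / L0 = (73.2300 - 47.3060) / 47.3060 = 0.5480
E = TS / strain = 19.5880 / 0.5480 = 35.7441 N/mm^2


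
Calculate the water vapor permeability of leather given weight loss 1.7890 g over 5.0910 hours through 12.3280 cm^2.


Formula: WVP = loss / (area * time)
Substituting: WVP = 1.7890 / (12.3280 * 5.0910)
Result: 0.0285046 g/(cm^2*hr)


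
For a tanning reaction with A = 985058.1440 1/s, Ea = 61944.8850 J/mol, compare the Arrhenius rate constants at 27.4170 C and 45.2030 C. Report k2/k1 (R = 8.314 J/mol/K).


T1 = 27.4170 + 273.15 = 300.5670 K; T2 = 45.2030 + 273.15 = 318.3530 K
k1 = A * exp(-Ea/(R*T1)) = 985058.1440 * exp(-61944.8850/(8.314*300.5670)) = 1.6899e-05 1/s
k2 = A * exp(-Ea/(R*T2)) = 985058.1440 * exp(-61944.8850/(8.314*318.3530)) = 6.7502e-05 1/s
k2/k1 = 6.7502e-05 / 1.6899e-05 = 3.9945


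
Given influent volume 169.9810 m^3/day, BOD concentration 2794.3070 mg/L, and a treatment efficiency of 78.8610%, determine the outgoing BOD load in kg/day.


Load_in = volume * conc / 1000 = 169.9810 * 2794.3070 / 1000 = 474.9791 kg/day
Removed = Load_in * eff / 100 = 474.9791 * 78.8610 / 100 = 374.5733 kg/day
Load_out = Load_in - Removed = 474.9791 - 374.5733 = 100.4058 kg/day


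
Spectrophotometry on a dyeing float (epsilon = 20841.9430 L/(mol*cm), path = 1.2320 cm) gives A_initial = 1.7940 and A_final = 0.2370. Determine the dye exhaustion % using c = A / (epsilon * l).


c_initial = A_i / (epsilon * l) = 1.7940 / (20841.9430 * 1.2320) = 6.9867e-05 mol/L
c_final = A_f / (epsilon * l) = 0.2370 / (20841.9430 * 1.2320) = 9.2300e-06 mol/L
Exhaustion = (c_initial - c_final) / c_initial * 100 = (6.9867e-05 - 9.2300e-06) / 6.9867e-05 * 100 = 86.7893 %


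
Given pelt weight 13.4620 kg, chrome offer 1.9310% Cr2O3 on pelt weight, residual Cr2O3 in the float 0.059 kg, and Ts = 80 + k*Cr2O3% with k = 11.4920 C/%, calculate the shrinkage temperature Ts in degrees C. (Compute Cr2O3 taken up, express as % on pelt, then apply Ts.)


Offered = pelt * offer_pct / 100 = 13.4620 * 1.9310 / 100 = 0.2600 kg
Uptake = offered - residual = 0.2600 - 0.059 = 0.2010 kg
Cr2O3% on pelt = uptake / pelt * 100 = 0.2010 / 13.4620 * 100 = 1.4927 %
Ts = 80 + k * Cr2O3% = 80 + 11.4920 * 1.4927 = 97.1544 C


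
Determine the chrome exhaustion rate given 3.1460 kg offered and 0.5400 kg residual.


Formula: Uptake = (offered - residual) / offered * 100
Substituting: Uptake = (3.1460 - 0.5400) / 3.1460 * 100
Result: 82.8353 %


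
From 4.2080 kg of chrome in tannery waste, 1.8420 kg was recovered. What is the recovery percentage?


Formula: Recovery = recovered / input * 100
Substituting: Recovery = 1.8420 / 4.2080 * 100
Result: 43.7738 %


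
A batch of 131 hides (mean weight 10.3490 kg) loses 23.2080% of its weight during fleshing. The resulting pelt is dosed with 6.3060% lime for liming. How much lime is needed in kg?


Total_raw = N * avg_wt = 131 * 10.3490 = 1355.7190 kg
Substrate = Total_raw * (1 - loss/100) = 1355.7190 * (1 - 23.2080/100) = 1041.0837 kg
Lime = Substrate * pct / 100 = 1041.0837 * 6.3060 / 100 = 65.6507 kg


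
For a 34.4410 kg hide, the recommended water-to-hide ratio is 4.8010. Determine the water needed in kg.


Formula: Water = hide_weight * ratio
Substituting: Water = 34.4410 * 4.8010
Result: 165.3512 kg


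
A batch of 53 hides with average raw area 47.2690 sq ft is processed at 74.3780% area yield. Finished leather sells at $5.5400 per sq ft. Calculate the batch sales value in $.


Raw_total = N * avg_area = 53 * 47.2690 = 2505.2570 sq ft
Finished = Raw_total * yield / 100 = 2505.2570 * 74.3780 / 100 = 1863.3601 sq ft
Value = Finished * price = 1863.3601 * 5.5400 = 10323.0147 $


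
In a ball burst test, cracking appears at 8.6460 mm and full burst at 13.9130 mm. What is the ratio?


Formula: Ratio = crack / burst
Substituting: Ratio = 8.6460 / 13.9130
Result: 0.6214


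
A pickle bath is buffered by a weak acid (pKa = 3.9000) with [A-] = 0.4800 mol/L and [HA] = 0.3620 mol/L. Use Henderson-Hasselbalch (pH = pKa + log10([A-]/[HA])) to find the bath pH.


ratio = [A-] / [HA] = 0.4800 / 0.3620 = 1.3260
log10(ratio) = 0.1225
pH = pKa + log10(ratio) = 3.9000 + 0.1225 = 4.0225


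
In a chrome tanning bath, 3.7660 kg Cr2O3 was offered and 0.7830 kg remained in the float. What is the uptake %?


Formula: Uptake = (offered - residual) / offered * 100
Substituting: Uptake = (3.7660 - 0.7830) / 3.7660 * 100
Result: 79.2087 %


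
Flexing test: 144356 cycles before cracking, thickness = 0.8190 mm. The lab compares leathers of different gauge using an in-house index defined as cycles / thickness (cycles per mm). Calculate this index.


Formula: Index = cycles / thickness
Substituting: Index = 144356 / 0.8190
Result: 176258.8523 cycles/mm


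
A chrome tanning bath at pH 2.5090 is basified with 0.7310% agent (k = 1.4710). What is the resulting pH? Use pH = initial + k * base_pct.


Formula: pH_final = pH_initial + k * base_pct
Substituting: pH_final = 2.5090 + 1.4710 * 0.7310
Result: 3.5843


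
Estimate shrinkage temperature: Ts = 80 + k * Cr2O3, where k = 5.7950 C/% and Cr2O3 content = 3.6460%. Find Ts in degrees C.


Formula: Ts = 80 + k * Cr2O3
Substituting: Ts = 80 + 5.7950 * 3.6460
Result: 101.1286 C


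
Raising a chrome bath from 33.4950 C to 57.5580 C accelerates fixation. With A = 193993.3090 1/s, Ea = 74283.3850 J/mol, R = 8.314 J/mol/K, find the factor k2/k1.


T1 = 33.4950 + 273.15 = 306.6450 K; T2 = 57.5580 + 273.15 = 330.7080 K
k1 = A * exp(-Ea/(R*T1)) = 193993.3090 * exp(-74283.3850/(8.314*306.6450)) = 4.3025e-08 1/s
k2 = A * exp(-Ea/(R*T2)) = 193993.3090 * exp(-74283.3850/(8.314*330.7080)) = 3.5847e-07 1/s
k2/k1 = 3.5847e-07 / 4.3025e-08 = 8.3317


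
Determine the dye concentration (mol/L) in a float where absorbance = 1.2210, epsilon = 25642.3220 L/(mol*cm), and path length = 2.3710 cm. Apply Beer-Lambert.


Formula: c = A / (epsilon * l)
Substituting: c = 1.2210 / (25642.3220 * 2.3710)
Result: 2.0083e-05 mol/L


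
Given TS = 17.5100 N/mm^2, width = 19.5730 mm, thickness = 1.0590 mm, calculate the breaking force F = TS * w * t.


Formula: F = TS * w * t
Substituting: F = 17.5100 * 19.5730 * 1.0590
Result: 362.9439 N


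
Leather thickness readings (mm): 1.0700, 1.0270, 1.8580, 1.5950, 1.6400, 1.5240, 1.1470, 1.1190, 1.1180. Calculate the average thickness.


Formula: Average = sum / n
Substituting: Average = 12.0980 / 9
Result: 1.3442 mm


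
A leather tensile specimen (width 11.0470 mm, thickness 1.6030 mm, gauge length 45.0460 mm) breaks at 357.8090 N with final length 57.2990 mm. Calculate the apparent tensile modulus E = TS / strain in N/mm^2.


TS = F / (w * t) = 357.8090 / (11.0470 * 1.6030) = 20.2057 N/mm^2
strain = (Lf - L0) / L0 = (57.2990 - 45.0460) / 45.0460 = 0.2720
E = TS / strain = 20.2057 / 0.2720 = 74.2826 N/mm^2
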